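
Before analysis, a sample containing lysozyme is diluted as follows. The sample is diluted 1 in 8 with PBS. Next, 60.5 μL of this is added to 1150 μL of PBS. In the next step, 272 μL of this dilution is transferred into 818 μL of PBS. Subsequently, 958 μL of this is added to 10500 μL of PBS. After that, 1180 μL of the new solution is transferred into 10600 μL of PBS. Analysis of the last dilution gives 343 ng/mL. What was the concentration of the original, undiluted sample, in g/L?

Overall dilution factor = 8 × 20.01 × 4.007 × 11.96 × 9.983 = 7.66 × 10⁴.
Original = 343 ng/mL × 7.66 × 10⁴ = 2.63 × 10⁷ ng/mL = 26.3 g/L.

26.3 g/L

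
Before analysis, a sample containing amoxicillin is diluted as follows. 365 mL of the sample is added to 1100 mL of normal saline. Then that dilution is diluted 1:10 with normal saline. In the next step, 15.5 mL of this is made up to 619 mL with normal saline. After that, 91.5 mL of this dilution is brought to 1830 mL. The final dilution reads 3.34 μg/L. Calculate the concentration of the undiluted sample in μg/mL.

Overall dilution factor = 4.014 × 10 × 39.94 × 20 = 3.21 × 10⁴.
Original = 3.34 μg/L × 3.21 × 10⁴ = 1.07 × 10⁵ μg/L = 107 μg/mL.

107 μg/mL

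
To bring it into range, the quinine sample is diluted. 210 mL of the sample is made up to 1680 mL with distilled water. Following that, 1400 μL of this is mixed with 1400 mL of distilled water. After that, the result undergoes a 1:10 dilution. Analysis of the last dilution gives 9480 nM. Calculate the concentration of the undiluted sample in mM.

Overall dilution factor = 8 × 1001 × 10 = 8.01 × 10⁴.
Original = 9480 nM × 8.01 × 10⁴ = 7.59 × 10⁸ nM = 759 mM.

759 mM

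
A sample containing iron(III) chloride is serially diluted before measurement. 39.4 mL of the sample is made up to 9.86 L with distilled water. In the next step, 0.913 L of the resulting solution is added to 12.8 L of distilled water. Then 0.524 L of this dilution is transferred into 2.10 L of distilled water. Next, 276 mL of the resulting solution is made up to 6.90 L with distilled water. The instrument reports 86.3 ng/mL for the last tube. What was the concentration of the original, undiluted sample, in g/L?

40.6 g/L

Overall dilution factor = 250.3 × 15.02 × 5.008 × 25 = 4.71 × 10⁵.
Original = 86.3 ng/mL × 4.71 × 10⁵ = 4.06 × 10⁷ ng/mL = 40.6 g/L.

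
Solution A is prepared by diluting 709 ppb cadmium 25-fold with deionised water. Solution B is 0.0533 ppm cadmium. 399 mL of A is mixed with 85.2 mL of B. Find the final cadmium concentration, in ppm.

0.0327 ppm

C_A = 709 ppb / 25 = 28.4 ppb.
C_B = 0.0533 ppm = 53.3 ppb.
C_mix = (C_A·V_A + C_B·V_B)/(V_A + V_B) = (28.4×399 + 53.3×85.2) / 484.2 = 32.7 ppb = 0.0327 ppm.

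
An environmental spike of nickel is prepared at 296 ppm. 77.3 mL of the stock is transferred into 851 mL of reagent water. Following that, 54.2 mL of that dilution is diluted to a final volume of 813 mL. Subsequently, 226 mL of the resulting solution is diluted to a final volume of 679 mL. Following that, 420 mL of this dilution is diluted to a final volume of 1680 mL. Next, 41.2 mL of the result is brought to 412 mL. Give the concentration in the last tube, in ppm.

Overall dilution factor = 12.01 × 15 × 3.004 × 4 × 10 = 2.16 × 10⁴.
296 ppm / 2.16 × 10⁴ = 0.0137 ppm.

0.0137 ppm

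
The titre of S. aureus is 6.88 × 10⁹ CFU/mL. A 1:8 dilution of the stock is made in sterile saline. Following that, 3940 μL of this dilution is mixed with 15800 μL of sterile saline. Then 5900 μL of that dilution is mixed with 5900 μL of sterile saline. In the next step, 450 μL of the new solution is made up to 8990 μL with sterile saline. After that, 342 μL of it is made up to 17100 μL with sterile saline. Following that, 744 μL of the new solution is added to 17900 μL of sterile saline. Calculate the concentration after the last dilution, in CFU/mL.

3430 CFU/mL

Overall dilution factor = 8 × 5.010 × 2 × 19.98 × 50 × 25.06 = 2.01 × 10⁶.
6.88 × 10⁹ CFU/mL / 2.01 × 10⁶ = 3430 CFU/mL.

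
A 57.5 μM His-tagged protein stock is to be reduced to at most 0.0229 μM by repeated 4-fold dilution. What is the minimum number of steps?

6

Need 4ⁿ ≥ 2511, so n ≥ log(2511)/log(4) = 5.65.
Minimum whole steps: n = 6.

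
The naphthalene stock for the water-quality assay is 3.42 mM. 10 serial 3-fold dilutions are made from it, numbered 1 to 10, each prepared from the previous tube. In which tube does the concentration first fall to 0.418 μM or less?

Tube n has concentration 3.42 mM / 3ⁿ.
Need 3ⁿ ≥ 3.42 mM / 0.418 μM = 8182, so n ≥ 8.20.
First such tube: n = 9.

tube 9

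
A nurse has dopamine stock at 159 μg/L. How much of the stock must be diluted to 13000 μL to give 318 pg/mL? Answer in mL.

0.0260 mL

318 pg/mL = 0.318 μg/L.
V₁ = C₂V₂/C₁ = 0.318 × 13000 / 159 = 26.0 μL = 0.0260 mL.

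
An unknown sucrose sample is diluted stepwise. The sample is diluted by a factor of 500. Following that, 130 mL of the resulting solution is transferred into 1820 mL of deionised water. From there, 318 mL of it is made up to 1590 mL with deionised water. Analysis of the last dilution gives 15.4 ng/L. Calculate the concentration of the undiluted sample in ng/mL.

578 ng/mL

Overall dilution factor = 500 × 15 × 5 = 3.75 × 10⁴.
Original = 15.4 ng/L × 3.75 × 10⁴ = 5.78 × 10⁵ ng/L = 578 ng/mL.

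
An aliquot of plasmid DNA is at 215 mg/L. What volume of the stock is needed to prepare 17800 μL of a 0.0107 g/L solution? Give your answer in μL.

886 μL

0.0107 g/L = 10.7 mg/L.
V₁ = C₂V₂/C₁ = 10.7 × 17800 / 215 = 886 μL.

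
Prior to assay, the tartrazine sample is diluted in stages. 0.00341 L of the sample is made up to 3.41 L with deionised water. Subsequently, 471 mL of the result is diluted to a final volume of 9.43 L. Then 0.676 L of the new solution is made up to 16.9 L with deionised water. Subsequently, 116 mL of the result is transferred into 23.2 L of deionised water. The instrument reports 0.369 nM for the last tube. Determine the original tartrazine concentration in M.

0.0371 M

Overall dilution factor = 1000 × 20.02 × 25 × 201 = 1.01 × 10⁸.
Original = 0.369 nM × 1.01 × 10⁸ = 3.71 × 10⁷ nM = 0.0371 M.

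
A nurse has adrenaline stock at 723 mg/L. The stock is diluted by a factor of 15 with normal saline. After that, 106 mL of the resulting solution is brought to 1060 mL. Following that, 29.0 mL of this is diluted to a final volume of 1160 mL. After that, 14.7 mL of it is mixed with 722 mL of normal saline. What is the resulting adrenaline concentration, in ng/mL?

Overall dilution factor = 15 × 10 × 40 × 50.12 = 3.01 × 10⁵.
723 mg/L / 3.01 × 10⁵ = 2.40 × 10⁻³ mg/L = 2.40 ng/mL.

2.40 ng/mL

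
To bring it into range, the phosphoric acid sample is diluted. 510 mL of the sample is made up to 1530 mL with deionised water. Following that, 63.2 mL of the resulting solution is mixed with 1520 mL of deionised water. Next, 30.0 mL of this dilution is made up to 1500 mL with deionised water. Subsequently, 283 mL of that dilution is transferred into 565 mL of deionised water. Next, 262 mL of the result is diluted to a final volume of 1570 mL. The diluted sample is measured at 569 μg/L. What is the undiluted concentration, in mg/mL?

Overall dilution factor = 3 × 25.05 × 50 × 2.996 × 5.992 = 6.75 × 10⁴.
Original = 569 μg/L × 6.75 × 10⁴ = 3.84 × 10⁷ μg/L = 38.4 mg/mL.

38.4 mg/mL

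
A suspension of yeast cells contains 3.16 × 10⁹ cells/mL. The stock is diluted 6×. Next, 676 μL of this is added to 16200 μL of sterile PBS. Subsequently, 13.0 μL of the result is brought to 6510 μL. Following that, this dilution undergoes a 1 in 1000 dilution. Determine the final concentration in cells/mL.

Overall dilution factor = 6 × 24.96 × 500.8 × 1000 = 7.50 × 10⁷.
3.16 × 10⁹ cells/mL / 7.50 × 10⁷ = 42.1 cells/mL.

42.1 cells/mL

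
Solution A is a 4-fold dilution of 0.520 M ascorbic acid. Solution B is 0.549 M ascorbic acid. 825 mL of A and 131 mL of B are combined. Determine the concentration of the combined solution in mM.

187 mM

C_A = 0.520 M / 4 = 0.130 M.
C_mix = (C_A·V_A + C_B·V_B)/(V_A + V_B) = (0.130×825 + 0.549×131) / 956.0 = 0.187 M = 187 mM.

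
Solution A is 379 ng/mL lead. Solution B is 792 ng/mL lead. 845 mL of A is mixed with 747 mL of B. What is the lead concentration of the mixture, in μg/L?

C_mix = (C_A·V_A + C_B·V_B)/(V_A + V_B) = (379×845 + 792×747) / 1592 = 573 ng/mL = 573 μg/L.

573 μg/L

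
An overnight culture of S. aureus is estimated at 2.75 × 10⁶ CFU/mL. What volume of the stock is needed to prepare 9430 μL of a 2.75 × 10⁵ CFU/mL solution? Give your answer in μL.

V₁ = C₂V₂/C₁ = 2.75 × 10⁵ × 9430 / 2.75 × 10⁶ = 943 μL.

943 μL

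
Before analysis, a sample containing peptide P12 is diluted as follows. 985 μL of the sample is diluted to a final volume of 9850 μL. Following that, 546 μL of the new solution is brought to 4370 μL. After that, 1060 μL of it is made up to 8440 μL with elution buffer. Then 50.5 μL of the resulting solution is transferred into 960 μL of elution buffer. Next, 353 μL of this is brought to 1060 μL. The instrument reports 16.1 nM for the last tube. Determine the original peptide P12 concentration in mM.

0.616 mM

Overall dilution factor = 10 × 8.004 × 7.962 × 20.01 × 3.003 = 3.83 × 10⁴.
Original = 16.1 nM × 3.83 × 10⁴ = 6.16 × 10⁵ nM = 0.616 mM.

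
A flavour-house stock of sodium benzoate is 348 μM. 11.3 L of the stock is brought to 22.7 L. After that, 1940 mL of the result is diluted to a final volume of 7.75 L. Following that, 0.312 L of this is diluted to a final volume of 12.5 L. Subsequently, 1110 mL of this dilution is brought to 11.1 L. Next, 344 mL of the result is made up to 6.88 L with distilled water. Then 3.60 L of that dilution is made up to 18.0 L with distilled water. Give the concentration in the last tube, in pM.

Overall dilution factor = 2.009 × 3.995 × 40.06 × 10 × 20 × 5 = 3.22 × 10⁵.
348 μM / 3.22 × 10⁵ = 1.08 × 10⁻³ μM = 1080 pM.

1080 pM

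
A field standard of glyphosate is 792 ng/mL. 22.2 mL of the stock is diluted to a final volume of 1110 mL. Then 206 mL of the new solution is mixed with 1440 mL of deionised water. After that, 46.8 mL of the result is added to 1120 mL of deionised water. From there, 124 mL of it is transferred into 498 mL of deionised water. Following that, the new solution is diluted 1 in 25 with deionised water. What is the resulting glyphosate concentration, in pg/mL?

0.634 pg/mL

Overall dilution factor = 50 × 7.990 × 24.93 × 5.016 × 25 = 1.25 × 10⁶.
792 ng/mL / 1.25 × 10⁶ = 6.34 × 10⁻⁴ ng/mL = 0.634 pg/mL.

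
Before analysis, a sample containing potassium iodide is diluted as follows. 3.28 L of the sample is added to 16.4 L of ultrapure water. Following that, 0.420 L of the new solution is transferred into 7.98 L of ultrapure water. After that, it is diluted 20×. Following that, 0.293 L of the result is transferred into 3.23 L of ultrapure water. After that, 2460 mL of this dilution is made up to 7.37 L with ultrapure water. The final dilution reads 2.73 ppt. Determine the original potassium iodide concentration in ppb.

Overall dilution factor = 6 × 20 × 20 × 12.02 × 2.996 = 8.65 × 10⁴.
Original = 2.73 ppt × 8.65 × 10⁴ = 2.36 × 10⁵ ppt = 236 ppb.

236 ppb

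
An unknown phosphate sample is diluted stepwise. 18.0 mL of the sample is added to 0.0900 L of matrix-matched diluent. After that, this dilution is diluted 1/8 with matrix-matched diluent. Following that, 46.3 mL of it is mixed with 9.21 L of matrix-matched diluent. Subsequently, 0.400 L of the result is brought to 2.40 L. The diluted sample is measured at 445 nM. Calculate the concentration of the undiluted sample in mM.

Overall dilution factor = 6 × 8 × 199.9 × 6 = 5.76 × 10⁴.
Original = 445 nM × 5.76 × 10⁴ = 2.56 × 10⁷ nM = 25.6 mM.

25.6 mM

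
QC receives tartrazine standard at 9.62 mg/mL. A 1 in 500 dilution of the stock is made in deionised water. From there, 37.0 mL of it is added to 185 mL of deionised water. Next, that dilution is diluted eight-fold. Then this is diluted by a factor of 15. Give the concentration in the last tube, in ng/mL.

26.7 ng/mL

Overall dilution factor = 500 × 6 × 8 × 15 = 3.60 × 10⁵.
9.62 mg/mL / 3.60 × 10⁵ = 2.67 × 10⁻⁵ mg/mL = 26.7 ng/mL.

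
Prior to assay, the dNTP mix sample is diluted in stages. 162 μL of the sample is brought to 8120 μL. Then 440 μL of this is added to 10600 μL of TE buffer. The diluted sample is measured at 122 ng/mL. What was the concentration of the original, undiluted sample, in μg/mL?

153 μg/mL

Overall dilution factor = 50.12 × 25.09 = 1258.
Original = 122 ng/mL × 1258 = 1.53 × 10⁵ ng/mL = 153 μg/mL.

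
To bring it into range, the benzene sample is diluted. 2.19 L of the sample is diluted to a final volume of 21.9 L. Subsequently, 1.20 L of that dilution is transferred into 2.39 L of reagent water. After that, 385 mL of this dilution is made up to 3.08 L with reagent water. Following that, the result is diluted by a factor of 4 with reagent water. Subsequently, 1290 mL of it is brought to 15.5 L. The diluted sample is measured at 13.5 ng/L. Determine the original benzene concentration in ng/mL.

155 ng/mL

Overall dilution factor = 10 × 2.992 × 8 × 4 × 12.02 = 1.15 × 10⁴.
Original = 13.5 ng/L × 1.15 × 10⁴ = 1.55 × 10⁵ ng/L = 155 ng/mL.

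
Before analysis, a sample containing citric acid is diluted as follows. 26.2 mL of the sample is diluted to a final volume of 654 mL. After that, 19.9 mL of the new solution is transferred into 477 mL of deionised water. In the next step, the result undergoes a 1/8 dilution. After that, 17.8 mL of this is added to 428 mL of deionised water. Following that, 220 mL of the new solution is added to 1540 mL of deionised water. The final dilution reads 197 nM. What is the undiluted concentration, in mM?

197 mM

Overall dilution factor = 24.96 × 24.97 × 8 × 25.04 × 8 = 9.99 × 10⁵.
Original = 197 nM × 9.99 × 10⁵ = 1.97 × 10⁸ nM = 197 mM.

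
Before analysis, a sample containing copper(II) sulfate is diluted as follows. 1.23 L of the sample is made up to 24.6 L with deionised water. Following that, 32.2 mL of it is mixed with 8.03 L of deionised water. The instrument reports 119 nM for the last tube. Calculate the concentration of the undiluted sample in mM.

Overall dilution factor = 20 × 250.4 = 5008.
Original = 119 nM × 5008 = 5.96 × 10⁵ nM = 0.596 mM.

0.596 mM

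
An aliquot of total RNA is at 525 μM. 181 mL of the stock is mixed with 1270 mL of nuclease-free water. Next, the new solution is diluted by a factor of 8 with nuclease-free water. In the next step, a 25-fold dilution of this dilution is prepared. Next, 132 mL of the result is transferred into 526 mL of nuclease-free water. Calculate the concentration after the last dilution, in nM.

65.7 nM

Overall dilution factor = 8.017 × 8 × 25 × 4.985 = 7992.
525 μM / 7992 = 0.0657 μM = 65.7 nM.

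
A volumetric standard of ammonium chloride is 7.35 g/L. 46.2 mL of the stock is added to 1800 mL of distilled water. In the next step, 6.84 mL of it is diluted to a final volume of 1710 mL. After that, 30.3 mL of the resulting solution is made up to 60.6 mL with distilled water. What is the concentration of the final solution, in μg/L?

Overall dilution factor = 39.96 × 250 × 2 = 2.00 × 10⁴.
7.35 g/L / 2.00 × 10⁴ = 3.68 × 10⁻⁴ g/L = 368 μg/L.

368 μg/L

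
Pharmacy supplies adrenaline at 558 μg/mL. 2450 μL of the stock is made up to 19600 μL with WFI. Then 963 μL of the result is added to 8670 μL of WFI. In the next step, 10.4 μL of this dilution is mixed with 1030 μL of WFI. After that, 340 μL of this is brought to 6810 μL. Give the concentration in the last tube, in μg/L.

3.48 μg/L

Overall dilution factor = 8 × 10.00 × 100.0 × 20.03 = 1.60 × 10⁵.
558 μg/mL / 1.60 × 10⁵ = 3.48 × 10⁻³ μg/mL = 3.48 μg/L.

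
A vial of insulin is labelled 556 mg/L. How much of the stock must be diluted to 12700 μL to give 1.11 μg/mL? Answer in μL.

25.4 μL

1.11 μg/mL = 1.11 mg/L.
V₁ = C₂V₂/C₁ = 1.11 × 12700 / 556 = 25.4 μL.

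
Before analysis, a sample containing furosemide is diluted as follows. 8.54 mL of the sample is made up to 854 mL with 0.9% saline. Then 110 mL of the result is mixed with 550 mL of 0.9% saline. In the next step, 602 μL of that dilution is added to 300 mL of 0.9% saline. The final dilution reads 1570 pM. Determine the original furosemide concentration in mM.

Overall dilution factor = 100 × 6 × 499.3 = 3.00 × 10⁵.
Original = 1570 pM × 3.00 × 10⁵ = 4.70 × 10⁸ pM = 0.470 mM.

0.470 mM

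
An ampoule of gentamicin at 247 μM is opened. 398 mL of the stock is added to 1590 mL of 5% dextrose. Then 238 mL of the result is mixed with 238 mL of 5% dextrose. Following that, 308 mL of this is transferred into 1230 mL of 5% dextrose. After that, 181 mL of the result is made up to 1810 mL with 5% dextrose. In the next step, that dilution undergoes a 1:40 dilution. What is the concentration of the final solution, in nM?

12.4 nM

Overall dilution factor = 4.995 × 2 × 4.994 × 10 × 40 = 2.00 × 10⁴.
247 μM / 2.00 × 10⁴ = 0.0124 μM = 12.4 nM.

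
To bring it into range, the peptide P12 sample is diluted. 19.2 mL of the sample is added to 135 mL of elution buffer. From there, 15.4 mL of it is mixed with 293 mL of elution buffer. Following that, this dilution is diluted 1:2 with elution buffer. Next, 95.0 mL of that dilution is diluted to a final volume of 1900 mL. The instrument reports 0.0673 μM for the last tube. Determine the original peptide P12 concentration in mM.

0.433 mM

Overall dilution factor = 8.031 × 20.03 × 2 × 20 = 6433.
Original = 0.0673 μM × 6433 = 433 μM = 0.433 mM.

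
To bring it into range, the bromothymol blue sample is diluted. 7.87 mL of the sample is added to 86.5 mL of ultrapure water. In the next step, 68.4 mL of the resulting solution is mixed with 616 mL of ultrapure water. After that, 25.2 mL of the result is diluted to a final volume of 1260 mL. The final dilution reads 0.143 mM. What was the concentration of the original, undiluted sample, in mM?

Overall dilution factor = 11.99 × 10.01 × 50 = 5999.
Original = 0.143 mM × 5999 = 858 mM.

858 mM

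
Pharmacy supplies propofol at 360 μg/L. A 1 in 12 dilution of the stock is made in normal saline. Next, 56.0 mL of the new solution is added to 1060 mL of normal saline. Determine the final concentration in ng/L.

1510 ng/L

Overall dilution factor = 12 × 19.93 = 239.
360 μg/L / 239 = 1.51 μg/L = 1510 ng/L.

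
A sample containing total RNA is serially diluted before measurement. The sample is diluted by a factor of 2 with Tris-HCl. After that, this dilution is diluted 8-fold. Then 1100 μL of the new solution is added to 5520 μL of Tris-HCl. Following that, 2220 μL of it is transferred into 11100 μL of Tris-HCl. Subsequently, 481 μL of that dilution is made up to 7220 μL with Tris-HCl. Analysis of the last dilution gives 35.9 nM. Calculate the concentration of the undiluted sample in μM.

311 μM

Overall dilution factor = 2 × 8 × 6.018 × 6 × 15.01 = 8672.
Original = 35.9 nM × 8672 = 3.11 × 10⁵ nM = 311 μM.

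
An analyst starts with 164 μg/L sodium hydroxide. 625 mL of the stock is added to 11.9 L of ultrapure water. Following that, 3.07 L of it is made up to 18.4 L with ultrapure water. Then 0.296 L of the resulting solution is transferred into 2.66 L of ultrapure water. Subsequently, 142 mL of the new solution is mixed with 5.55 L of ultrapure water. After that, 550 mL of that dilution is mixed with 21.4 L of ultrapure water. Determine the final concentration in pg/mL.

0.0855 pg/mL

Overall dilution factor = 20.04 × 5.993 × 9.986 × 40.08 × 39.91 = 1.92 × 10⁶.
164 μg/L / 1.92 × 10⁶ = 8.55 × 10⁻⁵ μg/L = 0.0855 pg/mL.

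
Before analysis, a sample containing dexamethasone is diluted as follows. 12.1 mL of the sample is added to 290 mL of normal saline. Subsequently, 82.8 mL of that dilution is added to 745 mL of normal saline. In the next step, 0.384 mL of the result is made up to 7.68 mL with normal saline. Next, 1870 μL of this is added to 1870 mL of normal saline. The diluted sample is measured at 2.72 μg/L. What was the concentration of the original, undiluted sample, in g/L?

Overall dilution factor = 24.97 × 9.998 × 20 × 1001 = 5.00 × 10⁶.
Original = 2.72 μg/L × 5.00 × 10⁶ = 1.36 × 10⁷ μg/L = 13.6 g/L.

13.6 g/L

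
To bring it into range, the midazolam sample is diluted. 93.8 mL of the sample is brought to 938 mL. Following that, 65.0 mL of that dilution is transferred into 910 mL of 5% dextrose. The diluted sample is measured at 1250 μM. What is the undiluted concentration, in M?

Overall dilution factor = 10 × 15 = 150.
Original = 1250 μM × 150 = 1.88 × 10⁵ μM = 0.188 M.

0.188 M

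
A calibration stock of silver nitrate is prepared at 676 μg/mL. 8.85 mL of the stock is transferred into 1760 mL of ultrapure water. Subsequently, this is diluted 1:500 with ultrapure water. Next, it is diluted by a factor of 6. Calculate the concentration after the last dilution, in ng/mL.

1.13 ng/mL

Overall dilution factor = 199.9 × 500 × 6 = 6.00 × 10⁵.
676 μg/mL / 6.00 × 10⁵ = 1.13 × 10⁻³ μg/mL = 1.13 ng/mL.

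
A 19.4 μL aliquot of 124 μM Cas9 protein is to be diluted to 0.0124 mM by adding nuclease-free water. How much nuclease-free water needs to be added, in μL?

0.0124 mM = 12.4 μM.
V₂ = C₁V₁/C₂ = 124 × 19.4 / 12.4 = 194 μL.
Diluent to add = V₂ − V₁ = 194 − 19.4 = 175 μL.

175 μL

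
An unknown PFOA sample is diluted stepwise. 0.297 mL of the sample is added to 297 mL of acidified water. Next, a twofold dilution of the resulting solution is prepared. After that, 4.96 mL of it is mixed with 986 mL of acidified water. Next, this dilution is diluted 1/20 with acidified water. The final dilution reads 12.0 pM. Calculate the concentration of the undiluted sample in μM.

Overall dilution factor = 1001 × 2 × 199.8 × 20 = 8.00 × 10⁶.
Original = 12.0 pM × 8.00 × 10⁶ = 9.60 × 10⁷ pM = 96.0 μM.

96.0 μM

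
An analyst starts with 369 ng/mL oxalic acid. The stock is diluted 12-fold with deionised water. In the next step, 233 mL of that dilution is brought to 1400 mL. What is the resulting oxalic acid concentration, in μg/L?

5.12 μg/L

Overall dilution factor = 12 × 6.009 = 72.1.
369 ng/mL / 72.1 = 5.12 ng/mL = 5.12 μg/L.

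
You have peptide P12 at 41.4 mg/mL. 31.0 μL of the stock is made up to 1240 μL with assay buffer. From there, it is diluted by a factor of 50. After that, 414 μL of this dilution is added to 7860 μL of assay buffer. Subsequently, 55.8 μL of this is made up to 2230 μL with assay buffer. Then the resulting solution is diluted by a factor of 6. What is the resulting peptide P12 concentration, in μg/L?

Overall dilution factor = 40 × 50 × 19.99 × 39.96 × 6 = 9.58 × 10⁶.
41.4 mg/mL / 9.58 × 10⁶ = 4.32 × 10⁻⁶ mg/mL = 4.32 μg/L.

4.32 μg/L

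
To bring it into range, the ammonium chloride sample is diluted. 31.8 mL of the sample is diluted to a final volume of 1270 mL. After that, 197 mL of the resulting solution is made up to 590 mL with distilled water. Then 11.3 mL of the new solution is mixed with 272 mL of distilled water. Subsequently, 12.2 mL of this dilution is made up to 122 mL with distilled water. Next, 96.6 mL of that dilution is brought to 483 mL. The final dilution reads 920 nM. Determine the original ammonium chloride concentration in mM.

138 mM

Overall dilution factor = 39.94 × 2.995 × 25.07 × 10 × 5 = 1.50 × 10⁵.
Original = 920 nM × 1.50 × 10⁵ = 1.38 × 10⁸ nM = 138 mM.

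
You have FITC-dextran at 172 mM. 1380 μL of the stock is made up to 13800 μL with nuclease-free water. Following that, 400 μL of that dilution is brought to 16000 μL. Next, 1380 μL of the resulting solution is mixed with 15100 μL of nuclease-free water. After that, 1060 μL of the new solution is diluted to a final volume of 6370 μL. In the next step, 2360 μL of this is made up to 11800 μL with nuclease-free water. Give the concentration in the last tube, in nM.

Overall dilution factor = 10 × 40 × 11.94 × 6.009 × 5 = 1.44 × 10⁵.
172 mM / 1.44 × 10⁵ = 1.20 × 10⁻³ mM = 1200 nM.

1200 nM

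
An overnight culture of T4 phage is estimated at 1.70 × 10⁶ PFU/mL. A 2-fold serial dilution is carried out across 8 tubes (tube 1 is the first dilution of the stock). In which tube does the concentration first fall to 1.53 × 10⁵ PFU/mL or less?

tube 4

Tube n has concentration 1.70 × 10⁶ PFU/mL / 2ⁿ.
Need 2ⁿ ≥ 1.70 × 10⁶ PFU/mL / 1.53 × 10⁵ PFU/mL = 11.1, so n ≥ 3.47.
First such tube: n = 4.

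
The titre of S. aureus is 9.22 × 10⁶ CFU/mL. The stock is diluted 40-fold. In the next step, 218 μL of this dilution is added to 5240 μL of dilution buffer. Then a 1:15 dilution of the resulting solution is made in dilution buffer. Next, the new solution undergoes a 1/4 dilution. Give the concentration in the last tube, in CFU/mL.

Overall dilution factor = 40 × 25.04 × 15 × 4 = 6.01 × 10⁴.
9.22 × 10⁶ CFU/mL / 6.01 × 10⁴ = 153 CFU/mL.

153 CFU/mL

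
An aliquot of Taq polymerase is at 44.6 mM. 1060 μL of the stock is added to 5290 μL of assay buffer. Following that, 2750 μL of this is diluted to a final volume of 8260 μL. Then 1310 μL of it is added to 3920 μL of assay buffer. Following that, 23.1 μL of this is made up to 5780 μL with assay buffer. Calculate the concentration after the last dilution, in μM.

Overall dilution factor = 5.991 × 3.004 × 3.992 × 250.2 = 1.80 × 10⁴.
44.6 mM / 1.80 × 10⁴ = 2.48 × 10⁻³ mM = 2.48 μM.

2.48 μM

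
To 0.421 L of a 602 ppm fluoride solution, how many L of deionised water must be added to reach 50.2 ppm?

V₂ = C₁V₁/C₂ = 602 × 0.421 / 50.2 = 5.05 L.
Diluent to add = V₂ − V₁ = 5.05 − 0.421 = 4.63 L.

4.63 L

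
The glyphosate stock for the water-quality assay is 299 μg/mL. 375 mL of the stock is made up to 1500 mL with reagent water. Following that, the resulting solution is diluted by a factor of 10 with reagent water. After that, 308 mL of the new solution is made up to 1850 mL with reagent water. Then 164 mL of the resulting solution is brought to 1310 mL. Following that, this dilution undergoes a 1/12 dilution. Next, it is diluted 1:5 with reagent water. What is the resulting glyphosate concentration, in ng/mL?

2.60 ng/mL

Overall dilution factor = 4 × 10 × 6.006 × 7.988 × 12 × 5 = 1.15 × 10⁵.
299 μg/mL / 1.15 × 10⁵ = 2.60 × 10⁻³ μg/mL = 2.60 ng/mL.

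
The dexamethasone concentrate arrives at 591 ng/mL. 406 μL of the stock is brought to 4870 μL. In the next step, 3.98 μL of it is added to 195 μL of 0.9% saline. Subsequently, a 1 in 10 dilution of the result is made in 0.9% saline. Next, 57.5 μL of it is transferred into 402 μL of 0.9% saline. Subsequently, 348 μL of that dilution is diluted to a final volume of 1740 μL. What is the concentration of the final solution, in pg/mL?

Overall dilution factor = 12.00 × 49.99 × 10 × 7.991 × 5 = 2.40 × 10⁵.
591 ng/mL / 2.40 × 10⁵ = 2.47 × 10⁻³ ng/mL = 2.47 pg/mL.

2.47 pg/mL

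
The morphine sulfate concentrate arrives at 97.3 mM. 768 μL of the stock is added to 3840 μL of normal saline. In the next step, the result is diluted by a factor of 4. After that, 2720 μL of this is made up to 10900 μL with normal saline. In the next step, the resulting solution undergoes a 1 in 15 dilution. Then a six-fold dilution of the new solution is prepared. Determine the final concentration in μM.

Overall dilution factor = 6 × 4 × 4.007 × 15 × 6 = 8656.
97.3 mM / 8656 = 0.0112 mM = 11.2 μM.

11.2 μM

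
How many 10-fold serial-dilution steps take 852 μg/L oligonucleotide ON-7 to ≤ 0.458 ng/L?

7

Need 10ⁿ ≥ 1.86 × 10⁶, so n ≥ log(1.86 × 10⁶)/log(10) = 6.27.
Minimum whole steps: n = 7.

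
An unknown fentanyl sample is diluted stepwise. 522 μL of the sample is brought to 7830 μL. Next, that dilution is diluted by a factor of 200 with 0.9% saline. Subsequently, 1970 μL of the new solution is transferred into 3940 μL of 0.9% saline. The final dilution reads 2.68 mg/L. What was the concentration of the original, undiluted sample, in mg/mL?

Overall dilution factor = 15 × 200 × 3 = 9000.
Original = 2.68 mg/L × 9000 = 2.41 × 10⁴ mg/L = 24.1 mg/mL.

24.1 mg/mL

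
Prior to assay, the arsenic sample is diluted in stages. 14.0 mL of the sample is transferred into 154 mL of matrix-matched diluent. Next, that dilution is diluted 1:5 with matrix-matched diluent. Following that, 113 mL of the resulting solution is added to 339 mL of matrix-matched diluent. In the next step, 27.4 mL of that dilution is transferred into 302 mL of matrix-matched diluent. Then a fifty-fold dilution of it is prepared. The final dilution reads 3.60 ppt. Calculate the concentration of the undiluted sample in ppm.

0.519 ppm

Overall dilution factor = 12 × 5 × 4 × 12.02 × 50 = 1.44 × 10⁵.
Original = 3.60 ppt × 1.44 × 10⁵ = 5.19 × 10⁵ ppt = 0.519 ppm.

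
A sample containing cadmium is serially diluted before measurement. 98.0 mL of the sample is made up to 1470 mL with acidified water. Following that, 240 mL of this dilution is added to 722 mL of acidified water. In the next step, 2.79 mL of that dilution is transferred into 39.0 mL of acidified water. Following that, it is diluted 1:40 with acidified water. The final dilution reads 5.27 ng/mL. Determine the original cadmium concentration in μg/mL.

190 μg/mL

Overall dilution factor = 15 × 4.008 × 14.98 × 40 = 3.60 × 10⁴.
Original = 5.27 ng/mL × 3.60 × 10⁴ = 1.90 × 10⁵ ng/mL = 190 μg/mL.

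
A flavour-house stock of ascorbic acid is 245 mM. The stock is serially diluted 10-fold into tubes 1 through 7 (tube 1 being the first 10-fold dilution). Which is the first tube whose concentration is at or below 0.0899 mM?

tube 4

Tube n has concentration 245 mM / 10ⁿ.
Need 10ⁿ ≥ 245 mM / 0.0899 mM = 2725, so n ≥ 3.44.
First such tube: n = 4.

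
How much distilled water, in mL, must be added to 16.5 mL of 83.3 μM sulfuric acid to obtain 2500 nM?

2500 nM = 2.50 μM.
V₂ = C₁V₁/C₂ = 83.3 × 16.5 / 2.50 = 550 mL.
Diluent to add = V₂ − V₁ = 550 − 16.5 = 533 mL.

533 mL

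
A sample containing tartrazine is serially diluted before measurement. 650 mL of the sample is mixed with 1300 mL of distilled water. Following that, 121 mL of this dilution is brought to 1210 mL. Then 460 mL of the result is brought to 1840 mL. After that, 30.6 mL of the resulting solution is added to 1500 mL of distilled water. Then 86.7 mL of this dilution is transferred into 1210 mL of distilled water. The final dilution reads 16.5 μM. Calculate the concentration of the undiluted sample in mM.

1480 mM

Overall dilution factor = 3 × 10 × 4 × 50.02 × 14.96 = 8.98 × 10⁴.
Original = 16.5 μM × 8.98 × 10⁴ = 1.48 × 10⁶ μM = 1480 mM.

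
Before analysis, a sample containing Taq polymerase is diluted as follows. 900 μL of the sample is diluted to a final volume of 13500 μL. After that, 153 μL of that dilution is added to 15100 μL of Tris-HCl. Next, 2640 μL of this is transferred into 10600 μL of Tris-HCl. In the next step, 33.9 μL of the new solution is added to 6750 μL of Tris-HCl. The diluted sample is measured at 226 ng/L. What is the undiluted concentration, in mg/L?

339 mg/L

Overall dilution factor = 15 × 99.69 × 5.015 × 200.1 = 1.50 × 10⁶.
Original = 226 ng/L × 1.50 × 10⁶ = 3.39 × 10⁸ ng/L = 339 mg/L.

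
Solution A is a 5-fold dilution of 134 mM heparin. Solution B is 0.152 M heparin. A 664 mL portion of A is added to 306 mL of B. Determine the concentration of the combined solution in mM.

C_A = 134 mM / 5 = 26.8 mM.
C_B = 0.152 M = 152 mM.
C_mix = (C_A·V_A + C_B·V_B)/(V_A + V_B) = (26.8×664 + 152×306) / 970.0 = 66.3 mM.

66.3 mM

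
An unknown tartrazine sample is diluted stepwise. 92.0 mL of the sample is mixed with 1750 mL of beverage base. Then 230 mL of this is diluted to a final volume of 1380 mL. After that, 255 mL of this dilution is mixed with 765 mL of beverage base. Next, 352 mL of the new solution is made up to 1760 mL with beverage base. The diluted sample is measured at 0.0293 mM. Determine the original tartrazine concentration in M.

0.0704 M

Overall dilution factor = 20.02 × 6 × 4 × 5 = 2403.
Original = 0.0293 mM × 2403 = 70.4 mM = 0.0704 M.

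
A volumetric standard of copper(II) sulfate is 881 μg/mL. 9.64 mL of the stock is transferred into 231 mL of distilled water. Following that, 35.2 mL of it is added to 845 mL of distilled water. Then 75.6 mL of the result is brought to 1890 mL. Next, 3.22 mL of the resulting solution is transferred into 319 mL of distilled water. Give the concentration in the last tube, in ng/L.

Overall dilution factor = 24.96 × 25.01 × 25 × 100.1 = 1.56 × 10⁶.
881 μg/mL / 1.56 × 10⁶ = 5.64 × 10⁻⁴ μg/mL = 564 ng/L.

564 ng/L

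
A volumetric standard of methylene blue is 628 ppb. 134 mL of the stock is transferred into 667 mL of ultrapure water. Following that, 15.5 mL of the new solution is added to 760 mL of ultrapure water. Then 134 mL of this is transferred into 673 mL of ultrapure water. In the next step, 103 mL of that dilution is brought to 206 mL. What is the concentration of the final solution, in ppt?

174 ppt

Overall dilution factor = 5.978 × 50.03 × 6.022 × 2 = 3602.
628 ppb / 3602 = 0.174 ppb = 174 ppt.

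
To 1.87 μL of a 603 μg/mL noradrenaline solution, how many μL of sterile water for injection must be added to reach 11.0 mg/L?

101 μL

11.0 mg/L = 11.0 μg/mL.
V₂ = C₁V₁/C₂ = 603 × 1.87 / 11.0 = 103 μL.
Diluent to add = V₂ − V₁ = 103 − 1.87 = 101 μL.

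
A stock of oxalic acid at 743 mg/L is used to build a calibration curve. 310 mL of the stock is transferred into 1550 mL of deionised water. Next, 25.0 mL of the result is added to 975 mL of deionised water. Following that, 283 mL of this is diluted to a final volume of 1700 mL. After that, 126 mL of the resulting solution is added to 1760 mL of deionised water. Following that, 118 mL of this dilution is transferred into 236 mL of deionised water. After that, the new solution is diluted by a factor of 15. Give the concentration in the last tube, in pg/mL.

765 pg/mL

Overall dilution factor = 6 × 40 × 6.007 × 14.97 × 3 × 15 = 9.71 × 10⁵.
743 mg/L / 9.71 × 10⁵ = 7.65 × 10⁻⁴ mg/L = 765 pg/mL.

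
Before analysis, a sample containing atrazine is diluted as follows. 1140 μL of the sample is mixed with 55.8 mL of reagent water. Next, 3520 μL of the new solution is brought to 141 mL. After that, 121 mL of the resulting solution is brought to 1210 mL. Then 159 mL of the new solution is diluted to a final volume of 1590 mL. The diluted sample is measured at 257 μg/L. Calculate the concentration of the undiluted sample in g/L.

51.4 g/L

Overall dilution factor = 49.95 × 40.06 × 10 × 10 = 2.00 × 10⁵.
Original = 257 μg/L × 2.00 × 10⁵ = 5.14 × 10⁷ μg/L = 51.4 g/L.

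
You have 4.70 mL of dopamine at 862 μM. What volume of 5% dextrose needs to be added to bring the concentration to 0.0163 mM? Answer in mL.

0.0163 mM = 16.3 μM.
V₂ = C₁V₁/C₂ = 862 × 4.70 / 16.3 = 249 mL.
Diluent to add = V₂ − V₁ = 249 − 4.70 = 244 mL.

244 mL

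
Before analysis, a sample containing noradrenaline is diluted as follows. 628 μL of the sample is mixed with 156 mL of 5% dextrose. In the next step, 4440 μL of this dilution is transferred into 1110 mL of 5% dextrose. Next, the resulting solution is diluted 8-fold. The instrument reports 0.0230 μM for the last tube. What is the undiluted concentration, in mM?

Overall dilution factor = 249.4 × 251 × 8 = 5.01 × 10⁵.
Original = 0.0230 μM × 5.01 × 10⁵ = 1.15 × 10⁴ μM = 11.5 mM.

11.5 mM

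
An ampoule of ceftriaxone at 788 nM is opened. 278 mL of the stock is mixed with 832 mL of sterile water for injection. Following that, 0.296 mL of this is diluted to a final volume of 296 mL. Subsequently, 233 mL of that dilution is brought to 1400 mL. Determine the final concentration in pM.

32.8 pM

Overall dilution factor = 3.993 × 1000 × 6.009 = 2.40 × 10⁴.
788 nM / 2.40 × 10⁴ = 0.0328 nM = 32.8 pM.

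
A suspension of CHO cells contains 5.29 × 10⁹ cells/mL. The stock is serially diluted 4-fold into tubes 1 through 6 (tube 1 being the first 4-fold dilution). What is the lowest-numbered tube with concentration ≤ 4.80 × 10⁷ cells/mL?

Tube n has concentration 5.29 × 10⁹ cells/mL / 4ⁿ.
Need 4ⁿ ≥ 5.29 × 10⁹ cells/mL / 4.80 × 10⁷ cells/mL = 110, so n ≥ 3.39.
First such tube: n = 4.

tube 4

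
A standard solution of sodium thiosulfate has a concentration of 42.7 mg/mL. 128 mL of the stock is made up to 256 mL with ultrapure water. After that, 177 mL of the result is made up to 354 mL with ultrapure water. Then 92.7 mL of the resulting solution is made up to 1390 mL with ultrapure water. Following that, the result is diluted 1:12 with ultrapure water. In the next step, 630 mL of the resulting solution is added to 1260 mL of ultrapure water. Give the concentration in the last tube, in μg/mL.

Overall dilution factor = 2 × 2 × 14.99 × 12 × 3 = 2159.
42.7 mg/mL / 2159 = 0.0198 mg/mL = 19.8 μg/mL.

19.8 μg/mL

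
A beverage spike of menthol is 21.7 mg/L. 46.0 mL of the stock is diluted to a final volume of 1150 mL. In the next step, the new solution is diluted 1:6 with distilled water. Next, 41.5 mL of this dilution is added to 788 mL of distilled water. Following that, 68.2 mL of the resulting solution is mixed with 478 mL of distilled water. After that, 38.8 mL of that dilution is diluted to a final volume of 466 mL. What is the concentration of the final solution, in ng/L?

Overall dilution factor = 25 × 6 × 19.99 × 8.009 × 12.01 = 2.88 × 10⁵.
21.7 mg/L / 2.88 × 10⁵ = 7.52 × 10⁻⁵ mg/L = 75.2 ng/L.

75.2 ng/L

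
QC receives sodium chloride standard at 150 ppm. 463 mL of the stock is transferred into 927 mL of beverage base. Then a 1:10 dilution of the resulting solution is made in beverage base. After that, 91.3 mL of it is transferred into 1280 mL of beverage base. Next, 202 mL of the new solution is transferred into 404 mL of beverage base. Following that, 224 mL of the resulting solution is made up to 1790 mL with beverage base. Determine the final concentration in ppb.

13.9 ppb

Overall dilution factor = 3.002 × 10 × 15.02 × 3 × 7.991 = 1.08 × 10⁴.
150 ppm / 1.08 × 10⁴ = 0.0139 ppm = 13.9 ppb.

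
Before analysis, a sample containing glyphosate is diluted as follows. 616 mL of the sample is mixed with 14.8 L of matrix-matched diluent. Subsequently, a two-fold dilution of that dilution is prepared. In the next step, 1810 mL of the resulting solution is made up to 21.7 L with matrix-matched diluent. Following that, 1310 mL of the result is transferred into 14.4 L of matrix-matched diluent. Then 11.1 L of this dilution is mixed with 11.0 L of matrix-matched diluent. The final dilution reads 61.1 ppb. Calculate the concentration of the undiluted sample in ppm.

875 ppm

Overall dilution factor = 25.03 × 2 × 11.99 × 11.99 × 1.991 = 1.43 × 10⁴.
Original = 61.1 ppb × 1.43 × 10⁴ = 8.75 × 10⁵ ppb = 875 ppm.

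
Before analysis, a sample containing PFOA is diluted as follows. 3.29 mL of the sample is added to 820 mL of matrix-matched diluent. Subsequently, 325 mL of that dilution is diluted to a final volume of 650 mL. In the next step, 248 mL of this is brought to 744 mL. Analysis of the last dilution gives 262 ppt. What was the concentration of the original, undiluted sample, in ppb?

Overall dilution factor = 250.2 × 2 × 3 = 1501.
Original = 262 ppt × 1501 = 3.93 × 10⁵ ppt = 393 ppb.

393 ppb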